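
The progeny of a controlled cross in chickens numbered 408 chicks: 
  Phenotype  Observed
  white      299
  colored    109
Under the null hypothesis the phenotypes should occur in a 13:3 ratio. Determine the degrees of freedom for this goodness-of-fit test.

A goodness-of-fit test with 2 phenotype classes has df = 2 − 1 = 1.

1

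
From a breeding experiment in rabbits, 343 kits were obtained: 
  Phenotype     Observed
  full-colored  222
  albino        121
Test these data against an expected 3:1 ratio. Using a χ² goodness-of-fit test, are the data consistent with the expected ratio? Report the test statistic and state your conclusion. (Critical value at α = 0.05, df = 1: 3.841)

The 3:1 ratio has 4 parts, so with N = 343 the expected counts are:
  full-colored: 343 × 3/4 = 257.25
  albino: 343 × 1/4 = 85.75
χ² = Σ (O − E)² / E
  full-colored: (222 − 257.25)² / 257.25 = 4.8302
  albino: (121 − 85.75)² / 85.75 = 14.4905
χ² = 4.8302 + 14.4905 = 19.3207 ≈ 19.321
Degrees of freedom = 2 − 1 = 1; critical value at α = 0.05 is 3.841.
Since 19.321 > 3.841, we reject the null hypothesis — the data do not fit the 3:1 ratio.

19.321; not consistent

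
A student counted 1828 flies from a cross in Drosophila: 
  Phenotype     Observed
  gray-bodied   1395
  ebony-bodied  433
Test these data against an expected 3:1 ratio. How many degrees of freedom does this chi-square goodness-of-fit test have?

A goodness-of-fit test with 2 phenotype classes has df = 2 − 1 = 1.

1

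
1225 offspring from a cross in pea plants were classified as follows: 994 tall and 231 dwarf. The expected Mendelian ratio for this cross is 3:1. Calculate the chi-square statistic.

24.653

The 3:1 ratio has 4 parts, so with N = 1225 the expected counts are:
  tall: 1225 × 3/4 = 918.75
  dwarf: 1225 × 1/4 = 306.25
χ² = Σ (O − E)² / E
  tall: (994 − 918.75)² / 918.75 = 6.1633
  dwarf: (231 − 306.25)² / 306.25 = 18.4900
χ² = 6.1633 + 18.4900 = 24.6533 ≈ 24.653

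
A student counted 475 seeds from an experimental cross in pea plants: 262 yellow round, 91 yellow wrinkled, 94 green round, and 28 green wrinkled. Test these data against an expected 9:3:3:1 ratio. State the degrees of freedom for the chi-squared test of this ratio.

A goodness-of-fit test with 4 phenotype classes has df = 4 − 1 = 3.

3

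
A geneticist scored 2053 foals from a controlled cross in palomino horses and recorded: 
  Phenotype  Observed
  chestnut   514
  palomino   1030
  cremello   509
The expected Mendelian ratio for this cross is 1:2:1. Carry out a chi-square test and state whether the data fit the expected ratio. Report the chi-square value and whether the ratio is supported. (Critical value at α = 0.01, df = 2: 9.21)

0.048; consistent

Under the 1:2:1 hypothesis (Σ ratio = 4, N = 2053):
  chestnut: 2053 × 1/4 = 513.25
  palomino: 2053 × 2/4 = 1026.5
  cremello: 2053 × 1/4 = 513.25
χ² = Σ (O − E)² / E
  chestnut: (514 − 513.25)² / 513.25 = 0.0011
  palomino: (1030 − 1026.5)² / 1026.5 = 0.0119
  cremello: (509 − 513.25)² / 513.25 = 0.0352
χ² = 0.0011 + 0.0119 + 0.0352 = 0.0482 ≈ 0.048
Degrees of freedom = 3 − 1 = 2; critical value at α = 0.01 is 9.21.
Since 0.048 < 9.21, we fail to reject the null hypothesis — the data are consistent with the 1:2:1 ratio.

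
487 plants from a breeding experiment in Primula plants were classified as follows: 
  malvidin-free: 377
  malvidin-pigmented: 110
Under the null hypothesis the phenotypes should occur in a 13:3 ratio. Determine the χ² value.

Expected counts for N = 487 under a 13:3 ratio (total parts = 16):
  malvidin-free: 487 × 13/16 = 395.6875
  malvidin-pigmented: 487 × 3/16 = 91.3125
χ² = Σ (O − E)² / E
  malvidin-free: (377 − 395.6875)² / 395.6875 = 0.8826
  malvidin-pigmented: (110 − 91.3125)² / 91.3125 = 3.8245
χ² = 0.8826 + 3.8245 = 4.7071 ≈ 4.707

4.707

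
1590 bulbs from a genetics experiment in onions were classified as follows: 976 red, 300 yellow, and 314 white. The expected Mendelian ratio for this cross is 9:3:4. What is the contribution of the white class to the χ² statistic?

17.540

Under the 9:3:4 hypothesis (Σ ratio = 16, N = 1590):
  red: 1590 × 9/16 = 894.375
  yellow: 1590 × 3/16 = 298.125
  white: 1590 × 4/16 = 397.5
Contribution of white: (314 − 397.5)² / 397.5 = 17.5403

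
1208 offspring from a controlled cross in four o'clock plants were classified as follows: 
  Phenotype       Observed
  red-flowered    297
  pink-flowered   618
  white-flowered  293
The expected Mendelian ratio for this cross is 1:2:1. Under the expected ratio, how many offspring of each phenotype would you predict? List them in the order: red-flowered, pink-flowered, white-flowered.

302, 604, 302

Under the 1:2:1 hypothesis (Σ ratio = 4, N = 1208):
  red-flowered: 1208 × 1/4 = 302
  pink-flowered: 1208 × 2/4 = 604
  white-flowered: 1208 × 1/4 = 302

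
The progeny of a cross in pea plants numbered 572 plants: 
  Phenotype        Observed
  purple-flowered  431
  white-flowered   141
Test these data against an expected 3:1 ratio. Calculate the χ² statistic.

Expected counts for N = 572 under a 3:1 ratio (total parts = 4):
  purple-flowered: 572 × 3/4 = 429
  white-flowered: 572 × 1/4 = 143
χ² = Σ (O − E)² / E
  purple-flowered: (431 − 429)² / 429 = 0.0093
  white-flowered: (141 − 143)² / 143 = 0.0280
χ² = 0.0093 + 0.0280 = 0.0373 ≈ 0.037

0.037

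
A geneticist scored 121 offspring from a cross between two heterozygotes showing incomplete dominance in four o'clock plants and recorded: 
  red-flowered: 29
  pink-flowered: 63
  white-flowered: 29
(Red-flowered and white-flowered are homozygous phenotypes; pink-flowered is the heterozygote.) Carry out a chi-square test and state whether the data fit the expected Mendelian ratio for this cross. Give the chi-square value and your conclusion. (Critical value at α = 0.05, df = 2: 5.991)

With incomplete dominance, a heterozygote × heterozygote cross gives a 1:2:1 phenotypic ratio.
Expected counts for N = 121 under a 1:2:1 ratio (total parts = 4):
  red-flowered: 121 × 1/4 = 30.25
  pink-flowered: 121 × 2/4 = 60.5
  white-flowered: 121 × 1/4 = 30.25
χ² = Σ (O − E)² / E
  red-flowered: (29 − 30.25)² / 30.25 = 0.0517
  pink-flowered: (63 − 60.5)² / 60.5 = 0.1033
  white-flowered: (29 − 30.25)² / 30.25 = 0.0517
χ² = 0.0517 + 0.1033 + 0.0517 = 0.2067 ≈ 0.207
Degrees of freedom = 3 − 1 = 2; critical value at α = 0.05 is 5.991.
Since 0.207 < 5.991, we fail to reject the null hypothesis — the data are consistent with the 1:2:1 ratio.

0.207; consistent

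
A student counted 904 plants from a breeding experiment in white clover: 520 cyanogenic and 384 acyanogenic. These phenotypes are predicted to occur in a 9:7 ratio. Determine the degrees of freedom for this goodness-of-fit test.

A goodness-of-fit test with 2 phenotype classes has df = 2 − 1 = 1.

1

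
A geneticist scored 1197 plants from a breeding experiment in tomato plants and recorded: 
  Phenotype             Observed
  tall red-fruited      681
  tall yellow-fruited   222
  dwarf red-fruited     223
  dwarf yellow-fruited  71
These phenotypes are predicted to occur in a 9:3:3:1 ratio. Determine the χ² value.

0.318

The 9:3:3:1 ratio has 16 parts, so with N = 1197 the expected counts are:
  tall red-fruited: 1197 × 9/16 = 673.3125
  tall yellow-fruited: 1197 × 3/16 = 224.4375
  dwarf red-fruited: 1197 × 3/16 = 224.4375
  dwarf yellow-fruited: 1197 × 1/16 = 74.8125
χ² = Σ (O − E)² / E
  tall red-fruited: (681 − 673.3125)² / 673.3125 = 0.0878
  tall yellow-fruited: (222 − 224.4375)² / 224.4375 = 0.0265
  dwarf red-fruited: (223 − 224.4375)² / 224.4375 = 0.0092
  dwarf yellow-fruited: (71 − 74.8125)² / 74.8125 = 0.1943
χ² = 0.0878 + 0.0265 + 0.0092 + 0.1943 = 0.3178 ≈ 0.318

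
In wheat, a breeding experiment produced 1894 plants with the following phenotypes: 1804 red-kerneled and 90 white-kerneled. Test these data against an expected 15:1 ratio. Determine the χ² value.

7.255

The 15:1 ratio has 16 parts, so with N = 1894 the expected counts are:
  red-kerneled: 1894 × 15/16 = 1775.625
  white-kerneled: 1894 × 1/16 = 118.375
χ² = Σ (O − E)² / E
  red-kerneled: (1804 − 1775.625)² / 1775.625 = 0.4534
  white-kerneled: (90 − 118.375)² / 118.375 = 6.8016
χ² = 0.4534 + 6.8016 = 7.255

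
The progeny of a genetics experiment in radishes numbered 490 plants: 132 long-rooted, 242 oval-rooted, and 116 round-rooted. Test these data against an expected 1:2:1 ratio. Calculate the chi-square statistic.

1.118

The 1:2:1 ratio has 4 parts, so with N = 490 the expected counts are:
  long-rooted: 490 × 1/4 = 122.5
  oval-rooted: 490 × 2/4 = 245
  round-rooted: 490 × 1/4 = 122.5
χ² = Σ (O − E)² / E
  long-rooted: (132 − 122.5)² / 122.5 = 0.7367
  oval-rooted: (242 − 245)² / 245 = 0.0367
  round-rooted: (116 − 122.5)² / 122.5 = 0.3449
χ² = 0.7367 + 0.0367 + 0.3449 = 1.1183 ≈ 1.118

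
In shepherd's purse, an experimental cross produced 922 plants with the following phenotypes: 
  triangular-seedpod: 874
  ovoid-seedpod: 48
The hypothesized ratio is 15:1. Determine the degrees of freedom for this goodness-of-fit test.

A goodness-of-fit test with 2 phenotype classes has df = 2 − 1 = 1.

1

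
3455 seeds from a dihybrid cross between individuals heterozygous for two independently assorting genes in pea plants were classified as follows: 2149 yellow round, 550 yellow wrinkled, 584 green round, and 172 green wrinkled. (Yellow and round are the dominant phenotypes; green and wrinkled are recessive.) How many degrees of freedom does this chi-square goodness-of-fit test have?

3

A dihybrid F₂ with independent assortment and complete dominance at both loci gives a 9:3:3:1 phenotypic ratio.
A goodness-of-fit test with 4 phenotype classes has df = 4 − 1 = 3.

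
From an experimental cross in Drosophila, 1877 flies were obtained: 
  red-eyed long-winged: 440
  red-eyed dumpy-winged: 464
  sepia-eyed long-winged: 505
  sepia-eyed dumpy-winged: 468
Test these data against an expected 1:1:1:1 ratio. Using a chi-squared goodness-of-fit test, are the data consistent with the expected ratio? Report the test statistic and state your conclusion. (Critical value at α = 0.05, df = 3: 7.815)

Total ratio parts = 4. Expected numbers out of 1877:
  red-eyed long-winged: 1877 × 1/4 = 469.25
  red-eyed dumpy-winged: 1877 × 1/4 = 469.25
  sepia-eyed long-winged: 1877 × 1/4 = 469.25
  sepia-eyed dumpy-winged: 1877 × 1/4 = 469.25
χ² = Σ (O − E)² / E
  red-eyed long-winged: (440 − 469.25)² / 469.25 = 1.8233
  red-eyed dumpy-winged: (464 − 469.25)² / 469.25 = 0.0587
  sepia-eyed long-winged: (505 − 469.25)² / 469.25 = 2.7236
  sepia-eyed dumpy-winged: (468 − 469.25)² / 469.25 = 0.0033
χ² = 1.8233 + 0.0587 + 2.7236 + 0.0033 = 4.6089 ≈ 4.609
Degrees of freedom = 4 − 1 = 3; critical value at α = 0.05 is 7.815.
Since 4.609 < 7.815, we fail to reject the null hypothesis — the data are consistent with the 1:1:1:1 ratio.

4.609; consistent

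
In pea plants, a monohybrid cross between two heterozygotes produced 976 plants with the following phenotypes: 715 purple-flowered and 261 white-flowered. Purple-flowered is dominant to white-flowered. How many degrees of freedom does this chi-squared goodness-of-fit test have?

For a monohybrid cross between heterozygotes with complete dominance, the expected phenotypic ratio is 3:1.
A goodness-of-fit test with 2 phenotype classes has df = 2 − 1 = 1.

1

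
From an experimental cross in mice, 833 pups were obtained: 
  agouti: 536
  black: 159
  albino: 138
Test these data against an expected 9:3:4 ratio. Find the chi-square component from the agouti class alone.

9.706

The 9:3:4 ratio has 16 parts, so with N = 833 the expected counts are:
  agouti: 833 × 9/16 = 468.5625
  black: 833 × 3/16 = 156.1875
  albino: 833 × 4/16 = 208.25
Contribution of agouti: (536 − 468.5625)² / 468.5625 = 9.7059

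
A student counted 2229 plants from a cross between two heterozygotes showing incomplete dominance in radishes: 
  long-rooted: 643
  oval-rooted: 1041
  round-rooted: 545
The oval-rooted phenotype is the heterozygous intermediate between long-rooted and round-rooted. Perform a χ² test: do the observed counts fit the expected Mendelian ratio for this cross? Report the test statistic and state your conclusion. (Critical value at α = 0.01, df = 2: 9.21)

With incomplete dominance, a heterozygote × heterozygote cross gives a 1:2:1 phenotypic ratio.
Expected counts for N = 2229 under a 1:2:1 ratio (total parts = 4):
  long-rooted: 2229 × 1/4 = 557.25
  oval-rooted: 2229 × 2/4 = 1114.5
  round-rooted: 2229 × 1/4 = 557.25
χ² = Σ (O − E)² / E
  long-rooted: (643 − 557.25)² / 557.25 = 13.1953
  oval-rooted: (1041 − 1114.5)² / 1114.5 = 4.8472
  round-rooted: (545 − 557.25)² / 557.25 = 0.2693
χ² = 13.1953 + 4.8472 + 0.2693 = 18.3118 ≈ 18.312
Degrees of freedom = 3 − 1 = 2; critical value at α = 0.01 is 9.21.
Since 18.312 > 9.21, we reject the null hypothesis — the data do not fit the 1:2:1 ratio.

18.312; not consistent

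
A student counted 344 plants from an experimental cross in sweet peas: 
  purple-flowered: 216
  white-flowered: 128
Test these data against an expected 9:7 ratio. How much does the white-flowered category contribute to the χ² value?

Expected counts for N = 344 under a 9:7 ratio (total parts = 16):
  purple-flowered: 344 × 9/16 = 193.5
  white-flowered: 344 × 7/16 = 150.5
Contribution of white-flowered: (128 − 150.5)² / 150.5 = 3.3638

3.364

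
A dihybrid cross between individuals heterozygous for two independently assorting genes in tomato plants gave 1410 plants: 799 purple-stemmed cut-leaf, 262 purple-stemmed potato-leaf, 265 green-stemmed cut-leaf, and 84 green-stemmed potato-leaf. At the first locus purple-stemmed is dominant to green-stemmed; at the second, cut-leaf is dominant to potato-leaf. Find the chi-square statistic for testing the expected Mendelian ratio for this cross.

A dihybrid F₂ with independent assortment and complete dominance at both loci gives a 9:3:3:1 phenotypic ratio.
Expected counts for N = 1410 under a 9:3:3:1 ratio (total parts = 16):
  purple-stemmed cut-leaf: 1410 × 9/16 = 793.125
  purple-stemmed potato-leaf: 1410 × 3/16 = 264.375
  green-stemmed cut-leaf: 1410 × 3/16 = 264.375
  green-stemmed potato-leaf: 1410 × 1/16 = 88.125
χ² = Σ (O − E)² / E
  purple-stemmed cut-leaf: (799 − 793.125)² / 793.125 = 0.0435
  purple-stemmed potato-leaf: (262 − 264.375)² / 264.375 = 0.0213
  green-stemmed cut-leaf: (265 − 264.375)² / 264.375 = 0.0015
  green-stemmed potato-leaf: (84 − 88.125)² / 88.125 = 0.1931
χ² = 0.0435 + 0.0213 + 0.0015 + 0.1931 = 0.2594 ≈ 0.259

0.259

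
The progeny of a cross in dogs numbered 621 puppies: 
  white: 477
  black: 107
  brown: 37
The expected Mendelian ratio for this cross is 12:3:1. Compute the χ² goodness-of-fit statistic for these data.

The 12:3:1 ratio has 16 parts, so with N = 621 the expected counts are:
  white: 621 × 12/16 = 465.75
  black: 621 × 3/16 = 116.4375
  brown: 621 × 1/16 = 38.8125
χ² = Σ (O − E)² / E
  white: (477 − 465.75)² / 465.75 = 0.2717
  black: (107 − 116.4375)² / 116.4375 = 0.7649
  brown: (37 − 38.8125)² / 38.8125 = 0.0846
χ² = 0.2717 + 0.7649 + 0.0846 = 1.1212 ≈ 1.121

1.121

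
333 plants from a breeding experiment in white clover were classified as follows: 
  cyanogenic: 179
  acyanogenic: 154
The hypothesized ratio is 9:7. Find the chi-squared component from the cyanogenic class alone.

Expected counts for N = 333 under a 9:7 ratio (total parts = 16):
  cyanogenic: 333 × 9/16 = 187.3125
  acyanogenic: 333 × 7/16 = 145.6875
Contribution of cyanogenic: (179 − 187.3125)² / 187.3125 = 0.3689

0.369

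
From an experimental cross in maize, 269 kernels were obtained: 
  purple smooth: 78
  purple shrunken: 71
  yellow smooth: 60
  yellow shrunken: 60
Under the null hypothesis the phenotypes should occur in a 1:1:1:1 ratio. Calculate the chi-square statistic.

3.491

The 1:1:1:1 ratio has 4 parts, so with N = 269 the expected counts are:
  purple smooth: 269 × 1/4 = 67.25
  purple shrunken: 269 × 1/4 = 67.25
  yellow smooth: 269 × 1/4 = 67.25
  yellow shrunken: 269 × 1/4 = 67.25
χ² = Σ (O − E)² / E
  purple smooth: (78 − 67.25)² / 67.25 = 1.7184
  purple shrunken: (71 − 67.25)² / 67.25 = 0.2091
  yellow smooth: (60 − 67.25)² / 67.25 = 0.7816
  yellow shrunken: (60 − 67.25)² / 67.25 = 0.7816
χ² = 1.7184 + 0.2091 + 0.7816 + 0.7816 = 3.4907 ≈ 3.491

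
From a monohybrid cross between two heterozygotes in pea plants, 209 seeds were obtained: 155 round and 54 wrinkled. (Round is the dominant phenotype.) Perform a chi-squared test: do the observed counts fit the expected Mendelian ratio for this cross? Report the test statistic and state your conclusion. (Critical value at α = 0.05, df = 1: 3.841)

0.078; consistent

For a monohybrid cross between heterozygotes with complete dominance, the expected phenotypic ratio is 3:1.
Total ratio parts = 4. Expected numbers out of 209:
  round: 209 × 3/4 = 156.75
  wrinkled: 209 × 1/4 = 52.25
χ² = Σ (O − E)² / E
  round: (155 − 156.75)² / 156.75 = 0.0195
  wrinkled: (54 − 52.25)² / 52.25 = 0.0586
χ² = 0.0195 + 0.0586 = 0.0781 ≈ 0.078
Degrees of freedom = 2 − 1 = 1; critical value at α = 0.05 is 3.841.
Since 0.078 < 3.841, we fail to reject the null hypothesis — the data are consistent with the 3:1 ratio.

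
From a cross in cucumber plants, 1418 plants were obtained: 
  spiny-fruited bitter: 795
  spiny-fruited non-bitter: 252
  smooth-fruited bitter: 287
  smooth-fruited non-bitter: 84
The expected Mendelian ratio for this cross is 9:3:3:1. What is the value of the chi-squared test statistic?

Total ratio parts = 16. Expected numbers out of 1418:
  spiny-fruited bitter: 1418 × 9/16 = 797.625
  spiny-fruited non-bitter: 1418 × 3/16 = 265.875
  smooth-fruited bitter: 1418 × 3/16 = 265.875
  smooth-fruited non-bitter: 1418 × 1/16 = 88.625
χ² = Σ (O − E)² / E
  spiny-fruited bitter: (795 − 797.625)² / 797.625 = 0.0086
  spiny-fruited non-bitter: (252 − 265.875)² / 265.875 = 0.7241
  smooth-fruited bitter: (287 − 265.875)² / 265.875 = 1.6785
  smooth-fruited non-bitter: (84 − 88.625)² / 88.625 = 0.2414
χ² = 0.0086 + 0.7241 + 1.6785 + 0.2414 = 2.6526 ≈ 2.653

2.653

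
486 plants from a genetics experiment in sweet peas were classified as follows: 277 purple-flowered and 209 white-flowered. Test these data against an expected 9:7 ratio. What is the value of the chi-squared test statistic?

The 9:7 ratio has 16 parts, so with N = 486 the expected counts are:
  purple-flowered: 486 × 9/16 = 273.375
  white-flowered: 486 × 7/16 = 212.625
χ² = Σ (O − E)² / E
  purple-flowered: (277 − 273.375)² / 273.375 = 0.0481
  white-flowered: (209 − 212.625)² / 212.625 = 0.0618
χ² = 0.0481 + 0.0618 = 0.1099 ≈ 0.110

0.110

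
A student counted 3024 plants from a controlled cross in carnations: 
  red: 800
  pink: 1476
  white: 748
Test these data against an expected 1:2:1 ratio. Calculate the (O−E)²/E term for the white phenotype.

0.085

Expected counts for N = 3024 under a 1:2:1 ratio (total parts = 4):
  red: 3024 × 1/4 = 756
  pink: 3024 × 2/4 = 1512
  white: 3024 × 1/4 = 756
Contribution of white: (748 − 756)² / 756 = 0.0847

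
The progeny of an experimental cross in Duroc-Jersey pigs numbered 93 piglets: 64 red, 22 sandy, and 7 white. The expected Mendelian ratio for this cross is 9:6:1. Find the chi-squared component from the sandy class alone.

4.753

Under the 9:6:1 hypothesis (Σ ratio = 16, N = 93):
  red: 93 × 9/16 = 52.3125
  sandy: 93 × 6/16 = 34.875
  white: 93 × 1/16 = 5.8125
Contribution of sandy: (22 − 34.875)² / 34.875 = 4.7531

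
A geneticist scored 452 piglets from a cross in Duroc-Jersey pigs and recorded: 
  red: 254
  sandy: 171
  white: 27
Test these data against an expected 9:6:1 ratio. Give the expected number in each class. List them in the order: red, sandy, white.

Total ratio parts = 16. Expected numbers out of 452:
  red: 452 × 9/16 = 254.25
  sandy: 452 × 6/16 = 169.5
  white: 452 × 1/16 = 28.25

254.25, 169.5, 28.25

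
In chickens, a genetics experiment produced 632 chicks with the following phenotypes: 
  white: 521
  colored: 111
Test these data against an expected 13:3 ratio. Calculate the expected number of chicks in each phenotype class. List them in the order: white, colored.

513.5, 118.5

The 13:3 ratio has 16 parts, so with N = 632 the expected counts are:
  white: 632 × 13/16 = 513.5
  colored: 632 × 3/16 = 118.5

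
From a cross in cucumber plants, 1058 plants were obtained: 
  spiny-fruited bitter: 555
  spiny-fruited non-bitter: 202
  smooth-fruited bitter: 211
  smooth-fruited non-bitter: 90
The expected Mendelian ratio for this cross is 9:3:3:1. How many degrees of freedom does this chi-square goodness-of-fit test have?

A goodness-of-fit test with 4 phenotype classes has df = 4 − 1 = 3.

3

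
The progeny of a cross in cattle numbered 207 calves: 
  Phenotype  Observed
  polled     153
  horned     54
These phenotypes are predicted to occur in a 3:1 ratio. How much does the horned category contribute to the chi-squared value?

Expected counts for N = 207 under a 3:1 ratio (total parts = 4):
  polled: 207 × 3/4 = 155.25
  horned: 207 × 1/4 = 51.75
Contribution of horned: (54 − 51.75)² / 51.75 = 0.0978

0.098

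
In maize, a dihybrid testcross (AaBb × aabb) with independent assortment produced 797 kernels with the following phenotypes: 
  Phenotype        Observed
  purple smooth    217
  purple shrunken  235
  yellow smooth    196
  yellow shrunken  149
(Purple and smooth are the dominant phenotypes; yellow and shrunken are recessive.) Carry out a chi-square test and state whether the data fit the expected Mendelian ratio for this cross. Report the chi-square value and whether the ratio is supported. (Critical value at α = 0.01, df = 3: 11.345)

A dihybrid testcross with independent assortment gives a 1:1:1:1 ratio.
Total ratio parts = 4. Expected numbers out of 797:
  purple smooth: 797 × 1/4 = 199.25
  purple shrunken: 797 × 1/4 = 199.25
  yellow smooth: 797 × 1/4 = 199.25
  yellow shrunken: 797 × 1/4 = 199.25
χ² = Σ (O − E)² / E
  purple smooth: (217 − 199.25)² / 199.25 = 1.5812
  purple shrunken: (235 − 199.25)² / 199.25 = 6.4144
  yellow smooth: (196 − 199.25)² / 199.25 = 0.0530
  yellow shrunken: (149 − 199.25)² / 199.25 = 12.6728
χ² = 1.5812 + 6.4144 + 0.0530 + 12.6728 = 20.7214 ≈ 20.721
Degrees of freedom = 4 − 1 = 3; critical value at α = 0.01 is 11.345.
Since 20.721 > 11.345, we reject the null hypothesis — the data do not fit the 1:1:1:1 ratio.

20.721; not consistent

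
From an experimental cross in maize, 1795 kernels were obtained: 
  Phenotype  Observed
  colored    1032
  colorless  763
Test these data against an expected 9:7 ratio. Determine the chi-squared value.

1.127

Expected counts for N = 1795 under a 9:7 ratio (total parts = 16):
  colored: 1795 × 9/16 = 1009.6875
  colorless: 1795 × 7/16 = 785.3125
χ² = Σ (O − E)² / E
  colored: (1032 − 1009.6875)² / 1009.6875 = 0.4931
  colorless: (763 − 785.3125)² / 785.3125 = 0.6339
χ² = 0.4931 + 0.6339 = 1.127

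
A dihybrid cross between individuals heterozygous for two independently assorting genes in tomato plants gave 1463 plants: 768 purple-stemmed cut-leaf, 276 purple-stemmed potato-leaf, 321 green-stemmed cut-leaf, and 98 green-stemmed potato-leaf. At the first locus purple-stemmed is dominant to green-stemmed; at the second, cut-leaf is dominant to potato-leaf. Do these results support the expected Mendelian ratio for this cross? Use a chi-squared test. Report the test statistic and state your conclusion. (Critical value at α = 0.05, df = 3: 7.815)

12.095; not consistent

A dihybrid F₂ with independent assortment and complete dominance at both loci gives a 9:3:3:1 phenotypic ratio.
The 9:3:3:1 ratio has 16 parts, so with N = 1463 the expected counts are:
  purple-stemmed cut-leaf: 1463 × 9/16 = 822.9375
  purple-stemmed potato-leaf: 1463 × 3/16 = 274.3125
  green-stemmed cut-leaf: 1463 × 3/16 = 274.3125
  green-stemmed potato-leaf: 1463 × 1/16 = 91.4375
χ² = Σ (O − E)² / E
  purple-stemmed cut-leaf: (768 − 822.9375)² / 822.9375 = 3.6675
  purple-stemmed potato-leaf: (276 − 274.3125)² / 274.3125 = 0.0104
  green-stemmed cut-leaf: (321 − 274.3125)² / 274.3125 = 7.9461
  green-stemmed potato-leaf: (98 − 91.4375)² / 91.4375 = 0.4710
χ² = 3.6675 + 0.0104 + 7.9461 + 0.4710 = 12.095
Degrees of freedom = 4 − 1 = 3; critical value at α = 0.05 is 7.815.
Since 12.095 > 7.815, we reject the null hypothesis — the data do not fit the 9:3:3:1 ratio.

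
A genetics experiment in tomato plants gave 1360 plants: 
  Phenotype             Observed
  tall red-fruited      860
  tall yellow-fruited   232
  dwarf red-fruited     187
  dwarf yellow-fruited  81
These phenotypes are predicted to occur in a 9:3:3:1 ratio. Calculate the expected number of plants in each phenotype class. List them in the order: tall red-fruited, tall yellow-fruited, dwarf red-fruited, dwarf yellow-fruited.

765, 255, 255, 85

Expected counts for N = 1360 under a 9:3:3:1 ratio (total parts = 16):
  tall red-fruited: 1360 × 9/16 = 765
  tall yellow-fruited: 1360 × 3/16 = 255
  dwarf red-fruited: 1360 × 3/16 = 255
  dwarf yellow-fruited: 1360 × 1/16 = 85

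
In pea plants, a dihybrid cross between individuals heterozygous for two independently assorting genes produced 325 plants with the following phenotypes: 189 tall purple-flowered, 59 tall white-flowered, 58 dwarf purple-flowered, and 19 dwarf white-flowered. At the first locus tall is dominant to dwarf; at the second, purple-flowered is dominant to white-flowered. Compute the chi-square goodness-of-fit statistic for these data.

A dihybrid F₂ with independent assortment and complete dominance at both loci gives a 9:3:3:1 phenotypic ratio.
Expected counts for N = 325 under a 9:3:3:1 ratio (total parts = 16):
  tall purple-flowered: 325 × 9/16 = 182.8125
  tall white-flowered: 325 × 3/16 = 60.9375
  dwarf purple-flowered: 325 × 3/16 = 60.9375
  dwarf white-flowered: 325 × 1/16 = 20.3125
χ² = Σ (O − E)² / E
  tall purple-flowered: (189 − 182.8125)² / 182.8125 = 0.2094
  tall white-flowered: (59 − 60.9375)² / 60.9375 = 0.0616
  dwarf purple-flowered: (58 − 60.9375)² / 60.9375 = 0.1416
  dwarf white-flowered: (19 − 20.3125)² / 20.3125 = 0.0848
χ² = 0.2094 + 0.0616 + 0.1416 + 0.0848 = 0.4974 ≈ 0.497

0.497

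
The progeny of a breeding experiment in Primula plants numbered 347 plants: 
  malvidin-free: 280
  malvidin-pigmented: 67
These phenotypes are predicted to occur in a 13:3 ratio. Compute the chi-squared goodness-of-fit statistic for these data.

The 13:3 ratio has 16 parts, so with N = 347 the expected counts are:
  malvidin-free: 347 × 13/16 = 281.9375
  malvidin-pigmented: 347 × 3/16 = 65.0625
χ² = Σ (O − E)² / E
  malvidin-free: (280 − 281.9375)² / 281.9375 = 0.0133
  malvidin-pigmented: (67 − 65.0625)² / 65.0625 = 0.0577
χ² = 0.0133 + 0.0577 = 0.071

0.071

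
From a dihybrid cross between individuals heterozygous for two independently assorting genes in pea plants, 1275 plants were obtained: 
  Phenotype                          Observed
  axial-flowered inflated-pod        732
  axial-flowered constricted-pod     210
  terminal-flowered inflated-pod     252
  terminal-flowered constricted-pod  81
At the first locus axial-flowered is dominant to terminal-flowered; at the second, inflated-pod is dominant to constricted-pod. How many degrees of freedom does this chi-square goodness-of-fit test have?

A dihybrid F₂ with independent assortment and complete dominance at both loci gives a 9:3:3:1 phenotypic ratio.
A goodness-of-fit test with 4 phenotype classes has df = 4 − 1 = 3.

3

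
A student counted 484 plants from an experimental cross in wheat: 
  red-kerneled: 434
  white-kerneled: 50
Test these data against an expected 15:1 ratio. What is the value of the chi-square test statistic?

The 15:1 ratio has 16 parts, so with N = 484 the expected counts are:
  red-kerneled: 484 × 15/16 = 453.75
  white-kerneled: 484 × 1/16 = 30.25
χ² = Σ (O − E)² / E
  red-kerneled: (434 − 453.75)² / 453.75 = 0.8596
  white-kerneled: (50 − 30.25)² / 30.25 = 12.8946
χ² = 0.8596 + 12.8946 = 13.7542 ≈ 13.754

13.754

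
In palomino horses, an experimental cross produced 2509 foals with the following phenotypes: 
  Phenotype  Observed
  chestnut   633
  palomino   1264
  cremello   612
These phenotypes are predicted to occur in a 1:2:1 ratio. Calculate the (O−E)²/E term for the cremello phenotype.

Total ratio parts = 4. Expected numbers out of 2509:
  chestnut: 2509 × 1/4 = 627.25
  palomino: 2509 × 2/4 = 1254.5
  cremello: 2509 × 1/4 = 627.25
Contribution of cremello: (612 − 627.25)² / 627.25 = 0.3708

0.371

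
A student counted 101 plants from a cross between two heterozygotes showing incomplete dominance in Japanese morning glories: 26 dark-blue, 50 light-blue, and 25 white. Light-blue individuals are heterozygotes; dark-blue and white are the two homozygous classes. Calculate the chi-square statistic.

0.030

With incomplete dominance, a heterozygote × heterozygote cross gives a 1:2:1 phenotypic ratio.
The 1:2:1 ratio has 4 parts, so with N = 101 the expected counts are:
  dark-blue: 101 × 1/4 = 25.25
  light-blue: 101 × 2/4 = 50.5
  white: 101 × 1/4 = 25.25
χ² = Σ (O − E)² / E
  dark-blue: (26 − 25.25)² / 25.25 = 0.0223
  light-blue: (50 − 50.5)² / 50.5 = 0.0050
  white: (25 − 25.25)² / 25.25 = 0.0025
χ² = 0.0223 + 0.0050 + 0.0025 = 0.0298 ≈ 0.030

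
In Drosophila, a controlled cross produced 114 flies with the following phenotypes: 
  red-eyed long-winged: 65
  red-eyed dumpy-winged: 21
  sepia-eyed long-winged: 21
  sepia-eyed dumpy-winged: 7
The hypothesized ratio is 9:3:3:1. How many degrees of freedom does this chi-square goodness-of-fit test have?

A goodness-of-fit test with 4 phenotype classes has df = 4 − 1 = 3.

3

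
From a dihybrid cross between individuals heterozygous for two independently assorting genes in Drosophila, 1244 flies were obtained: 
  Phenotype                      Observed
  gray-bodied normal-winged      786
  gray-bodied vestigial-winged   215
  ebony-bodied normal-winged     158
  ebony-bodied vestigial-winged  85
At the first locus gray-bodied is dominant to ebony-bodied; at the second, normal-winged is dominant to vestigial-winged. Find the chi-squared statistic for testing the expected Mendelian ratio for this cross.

A dihybrid F₂ with independent assortment and complete dominance at both loci gives a 9:3:3:1 phenotypic ratio.
Total ratio parts = 16. Expected numbers out of 1244:
  gray-bodied normal-winged: 1244 × 9/16 = 699.75
  gray-bodied vestigial-winged: 1244 × 3/16 = 233.25
  ebony-bodied normal-winged: 1244 × 3/16 = 233.25
  ebony-bodied vestigial-winged: 1244 × 1/16 = 77.75
χ² = Σ (O − E)² / E
  gray-bodied normal-winged: (786 − 699.75)² / 699.75 = 10.6310
  gray-bodied vestigial-winged: (215 − 233.25)² / 233.25 = 1.4279
  ebony-bodied normal-winged: (158 − 233.25)² / 233.25 = 24.2768
  ebony-bodied vestigial-winged: (85 − 77.75)² / 77.75 = 0.6760
χ² = 10.6310 + 1.4279 + 24.2768 + 0.6760 = 37.0117 ≈ 37.012

37.012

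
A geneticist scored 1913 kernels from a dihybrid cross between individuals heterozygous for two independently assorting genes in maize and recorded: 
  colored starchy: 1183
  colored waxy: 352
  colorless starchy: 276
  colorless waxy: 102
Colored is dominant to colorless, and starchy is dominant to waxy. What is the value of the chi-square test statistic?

32.394

A dihybrid F₂ with independent assortment and complete dominance at both loci gives a 9:3:3:1 phenotypic ratio.
The 9:3:3:1 ratio has 16 parts, so with N = 1913 the expected counts are:
  colored starchy: 1913 × 9/16 = 1076.0625
  colored waxy: 1913 × 3/16 = 358.6875
  colorless starchy: 1913 × 3/16 = 358.6875
  colorless waxy: 1913 × 1/16 = 119.5625
χ² = Σ (O − E)² / E
  colored starchy: (1183 − 1076.0625)² / 1076.0625 = 10.6273
  colored waxy: (352 − 358.6875)² / 358.6875 = 0.1247
  colorless starchy: (276 − 358.6875)² / 358.6875 = 19.0618
  colorless waxy: (102 − 119.5625)² / 119.5625 = 2.5798
χ² = 10.6273 + 0.1247 + 19.0618 + 2.5798 = 32.3936 ≈ 32.394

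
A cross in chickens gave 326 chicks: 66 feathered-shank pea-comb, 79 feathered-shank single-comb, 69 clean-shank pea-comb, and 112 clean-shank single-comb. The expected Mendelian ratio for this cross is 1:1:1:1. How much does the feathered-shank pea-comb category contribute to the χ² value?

2.948

Under the 1:1:1:1 hypothesis (Σ ratio = 4, N = 326):
  feathered-shank pea-comb: 326 × 1/4 = 81.5
  feathered-shank single-comb: 326 × 1/4 = 81.5
  clean-shank pea-comb: 326 × 1/4 = 81.5
  clean-shank single-comb: 326 × 1/4 = 81.5
Contribution of feathered-shank pea-comb: (66 − 81.5)² / 81.5 = 2.9479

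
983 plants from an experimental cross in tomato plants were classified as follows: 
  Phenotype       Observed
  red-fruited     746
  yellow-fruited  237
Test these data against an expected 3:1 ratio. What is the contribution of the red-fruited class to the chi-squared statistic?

0.104

Total ratio parts = 4. Expected numbers out of 983:
  red-fruited: 983 × 3/4 = 737.25
  yellow-fruited: 983 × 1/4 = 245.75
Contribution of red-fruited: (746 − 737.25)² / 737.25 = 0.1038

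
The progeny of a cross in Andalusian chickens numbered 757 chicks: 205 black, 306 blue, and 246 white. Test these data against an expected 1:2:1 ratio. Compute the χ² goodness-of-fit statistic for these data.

32.215

The 1:2:1 ratio has 4 parts, so with N = 757 the expected counts are:
  black: 757 × 1/4 = 189.25
  blue: 757 × 2/4 = 378.5
  white: 757 × 1/4 = 189.25
χ² = Σ (O − E)² / E
  black: (205 − 189.25)² / 189.25 = 1.3108
  blue: (306 − 378.5)² / 378.5 = 13.8871
  white: (246 − 189.25)² / 189.25 = 17.0175
χ² = 1.3108 + 13.8871 + 17.0175 = 32.2154 ≈ 32.215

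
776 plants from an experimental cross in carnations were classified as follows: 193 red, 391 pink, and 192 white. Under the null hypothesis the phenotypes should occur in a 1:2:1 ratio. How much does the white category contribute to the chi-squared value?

Total ratio parts = 4. Expected numbers out of 776:
  red: 776 × 1/4 = 194
  pink: 776 × 2/4 = 388
  white: 776 × 1/4 = 194
Contribution of white: (192 − 194)² / 194 = 0.0206

0.021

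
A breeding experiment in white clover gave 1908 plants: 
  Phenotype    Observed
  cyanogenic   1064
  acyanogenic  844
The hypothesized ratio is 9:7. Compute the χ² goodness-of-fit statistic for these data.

Under the 9:7 hypothesis (Σ ratio = 16, N = 1908):
  cyanogenic: 1908 × 9/16 = 1073.25
  acyanogenic: 1908 × 7/16 = 834.75
χ² = Σ (O − E)² / E
  cyanogenic: (1064 − 1073.25)² / 1073.25 = 0.0797
  acyanogenic: (844 − 834.75)² / 834.75 = 0.1025
χ² = 0.0797 + 0.1025 = 0.1822 ≈ 0.182

0.182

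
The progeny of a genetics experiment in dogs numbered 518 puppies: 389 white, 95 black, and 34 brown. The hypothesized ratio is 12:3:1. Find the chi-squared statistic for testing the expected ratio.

Total ratio parts = 16. Expected numbers out of 518:
  white: 518 × 12/16 = 388.5
  black: 518 × 3/16 = 97.125
  brown: 518 × 1/16 = 32.375
χ² = Σ (O − E)² / E
  white: (389 − 388.5)² / 388.5 = 0.0006
  black: (95 − 97.125)² / 97.125 = 0.0465
  brown: (34 − 32.375)² / 32.375 = 0.0816
χ² = 0.0006 + 0.0465 + 0.0816 = 0.1287 ≈ 0.129

0.129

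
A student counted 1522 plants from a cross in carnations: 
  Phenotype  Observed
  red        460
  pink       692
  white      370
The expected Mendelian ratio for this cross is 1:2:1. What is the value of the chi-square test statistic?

23.156

Under the 1:2:1 hypothesis (Σ ratio = 4, N = 1522):
  red: 1522 × 1/4 = 380.5
  pink: 1522 × 2/4 = 761
  white: 1522 × 1/4 = 380.5
χ² = Σ (O − E)² / E
  red: (460 − 380.5)² / 380.5 = 16.6104
  pink: (692 − 761)² / 761 = 6.2562
  white: (370 − 380.5)² / 380.5 = 0.2898
χ² = 16.6104 + 6.2562 + 0.2898 = 23.1564 ≈ 23.156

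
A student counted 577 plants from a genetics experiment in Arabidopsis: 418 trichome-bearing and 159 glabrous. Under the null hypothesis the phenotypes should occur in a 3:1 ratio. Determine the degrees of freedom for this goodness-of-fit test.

A goodness-of-fit test with 2 phenotype classes has df = 2 − 1 = 1.

1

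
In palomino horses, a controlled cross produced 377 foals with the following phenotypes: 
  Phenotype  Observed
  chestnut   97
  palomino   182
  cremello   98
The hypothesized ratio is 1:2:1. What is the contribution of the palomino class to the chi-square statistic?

0.224

Expected counts for N = 377 under a 1:2:1 ratio (total parts = 4):
  chestnut: 377 × 1/4 = 94.25
  palomino: 377 × 2/4 = 188.5
  cremello: 377 × 1/4 = 94.25
Contribution of palomino: (182 − 188.5)² / 188.5 = 0.2241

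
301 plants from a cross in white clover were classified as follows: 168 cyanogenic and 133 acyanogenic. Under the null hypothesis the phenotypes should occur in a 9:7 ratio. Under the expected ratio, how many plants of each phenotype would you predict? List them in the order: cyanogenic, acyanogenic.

169.3125, 131.6875

Under the 9:7 hypothesis (Σ ratio = 16, N = 301):
  cyanogenic: 301 × 9/16 = 169.3125
  acyanogenic: 301 × 7/16 = 131.6875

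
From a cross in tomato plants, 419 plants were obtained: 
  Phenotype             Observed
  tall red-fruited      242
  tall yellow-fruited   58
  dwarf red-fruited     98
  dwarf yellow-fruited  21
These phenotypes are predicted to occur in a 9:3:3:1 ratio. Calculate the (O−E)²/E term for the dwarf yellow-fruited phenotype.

1.028

The 9:3:3:1 ratio has 16 parts, so with N = 419 the expected counts are:
  tall red-fruited: 419 × 9/16 = 235.6875
  tall yellow-fruited: 419 × 3/16 = 78.5625
  dwarf red-fruited: 419 × 3/16 = 78.5625
  dwarf yellow-fruited: 419 × 1/16 = 26.1875
Contribution of dwarf yellow-fruited: (21 − 26.1875)² / 26.1875 = 1.0276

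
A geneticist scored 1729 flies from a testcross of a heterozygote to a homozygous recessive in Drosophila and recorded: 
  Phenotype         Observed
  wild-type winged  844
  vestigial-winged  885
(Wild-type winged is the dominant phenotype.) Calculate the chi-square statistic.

0.972

A testcross of a heterozygote (Aa × aa) gives a 1:1 phenotypic ratio.
Under the 1:1 hypothesis (Σ ratio = 2, N = 1729):
  wild-type winged: 1729 × 1/2 = 864.5
  vestigial-winged: 1729 × 1/2 = 864.5
χ² = Σ (O − E)² / E
  wild-type winged: (844 − 864.5)² / 864.5 = 0.4861
  vestigial-winged: (885 − 864.5)² / 864.5 = 0.4861
χ² = 0.4861 + 0.4861 = 0.9722 ≈ 0.972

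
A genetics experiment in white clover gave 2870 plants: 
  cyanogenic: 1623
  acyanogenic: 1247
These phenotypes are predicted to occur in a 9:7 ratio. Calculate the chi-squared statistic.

Under the 9:7 hypothesis (Σ ratio = 16, N = 2870):
  cyanogenic: 2870 × 9/16 = 1614.375
  acyanogenic: 2870 × 7/16 = 1255.625
χ² = Σ (O − E)² / E
  cyanogenic: (1623 − 1614.375)² / 1614.375 = 0.0461
  acyanogenic: (1247 − 1255.625)² / 1255.625 = 0.0592
χ² = 0.0461 + 0.0592 = 0.1053 ≈ 0.105

0.105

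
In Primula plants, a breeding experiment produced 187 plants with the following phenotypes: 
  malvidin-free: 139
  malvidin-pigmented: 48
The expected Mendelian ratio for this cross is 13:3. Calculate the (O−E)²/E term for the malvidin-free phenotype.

Under the 13:3 hypothesis (Σ ratio = 16, N = 187):
  malvidin-free: 187 × 13/16 = 151.9375
  malvidin-pigmented: 187 × 3/16 = 35.0625
Contribution of malvidin-free: (139 − 151.9375)² / 151.9375 = 1.1016

1.102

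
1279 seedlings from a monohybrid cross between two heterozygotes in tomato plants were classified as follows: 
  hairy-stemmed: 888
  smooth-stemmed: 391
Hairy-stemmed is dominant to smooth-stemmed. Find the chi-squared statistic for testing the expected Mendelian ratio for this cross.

For a monohybrid cross between heterozygotes with complete dominance, the expected phenotypic ratio is 3:1.
Under the 3:1 hypothesis (Σ ratio = 4, N = 1279):
  hairy-stemmed: 1279 × 3/4 = 959.25
  smooth-stemmed: 1279 × 1/4 = 319.75
χ² = Σ (O − E)² / E
  hairy-stemmed: (888 − 959.25)² / 959.25 = 5.2922
  smooth-stemmed: (391 − 319.75)² / 319.75 = 15.8767
χ² = 5.2922 + 15.8767 = 21.1689 ≈ 21.169

21.169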